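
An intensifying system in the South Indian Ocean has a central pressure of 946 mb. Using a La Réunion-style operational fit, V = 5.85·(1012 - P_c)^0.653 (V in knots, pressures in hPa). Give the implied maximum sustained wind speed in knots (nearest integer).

ΔP = 1012 − 946 = 66 mb.
66^0.653 ≈ 15.423.
V ≈ 5.85 × 15.423 ≈ 90.2 kt.

90 kt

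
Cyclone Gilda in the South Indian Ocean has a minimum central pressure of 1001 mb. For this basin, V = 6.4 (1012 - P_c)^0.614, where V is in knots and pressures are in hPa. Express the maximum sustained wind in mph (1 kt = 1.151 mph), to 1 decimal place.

ΔP = 1012 − 1001 = 11 mb.
V ≈ 6.4 × 11^0.614 = 6.4 × 4.359 ≈ 27.899 kt.
27.899 × 1.151 ≈ 32.11 mph → 32.1 mph.

32.1 mph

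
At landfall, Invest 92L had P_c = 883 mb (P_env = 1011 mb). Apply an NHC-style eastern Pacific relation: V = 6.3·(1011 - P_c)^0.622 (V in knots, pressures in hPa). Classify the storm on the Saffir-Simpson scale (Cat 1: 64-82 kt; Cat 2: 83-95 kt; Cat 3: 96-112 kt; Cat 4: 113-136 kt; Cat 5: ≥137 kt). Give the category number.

ΔP = 1011 − 883 = 128 mb.
V ≈ 6.3 × 128^0.622 = 6.3 × 20.45 ≈ 129 kt.
129 kt falls in the Category 4 band.

4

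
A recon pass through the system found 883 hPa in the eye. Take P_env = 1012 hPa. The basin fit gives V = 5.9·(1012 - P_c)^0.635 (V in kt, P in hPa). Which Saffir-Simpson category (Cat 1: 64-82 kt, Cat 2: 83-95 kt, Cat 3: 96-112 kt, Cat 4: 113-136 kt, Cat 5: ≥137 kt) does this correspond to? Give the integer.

ΔP = 1012 − 883 = 129 hPa.
V ≈ 5.9 × 129^0.635 = 5.9 × 21.89 ≈ 129 kt.
129 kt falls in the Category 4 band.

4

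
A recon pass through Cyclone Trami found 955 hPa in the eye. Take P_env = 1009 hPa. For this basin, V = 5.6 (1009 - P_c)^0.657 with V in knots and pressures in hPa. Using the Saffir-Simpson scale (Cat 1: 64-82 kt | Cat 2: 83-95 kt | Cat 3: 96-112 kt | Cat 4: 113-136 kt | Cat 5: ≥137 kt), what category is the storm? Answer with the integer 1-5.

ΔP = 1009 − 955 = 54 hPa.
V ≈ 5.6 × 54^0.657 = 5.6 × 13.75 ≈ 77 kt.
77 kt falls in the Category 1 band.

1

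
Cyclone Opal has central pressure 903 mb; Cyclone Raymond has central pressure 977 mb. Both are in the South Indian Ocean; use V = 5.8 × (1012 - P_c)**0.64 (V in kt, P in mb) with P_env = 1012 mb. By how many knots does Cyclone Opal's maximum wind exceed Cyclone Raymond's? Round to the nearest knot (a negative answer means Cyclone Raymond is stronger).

60 kt

Cyclone Opal: ΔP = 109; V ≈ 5.8 × 109^0.64 ≈ 116.78 kt.
Cyclone Raymond: ΔP = 35; V ≈ 5.8 × 35^0.64 ≈ 56.45 kt.
Difference ≈ 116.78 − 56.45 = 60.33 → 60 kt.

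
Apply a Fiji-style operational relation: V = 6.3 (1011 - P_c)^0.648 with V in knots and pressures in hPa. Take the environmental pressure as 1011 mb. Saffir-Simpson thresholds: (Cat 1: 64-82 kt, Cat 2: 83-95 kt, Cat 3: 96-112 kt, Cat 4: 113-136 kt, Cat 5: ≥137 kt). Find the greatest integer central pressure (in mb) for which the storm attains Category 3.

944 mb

Category 3 begins at V = 96 kt.
Required ΔP = (96/6.3)^(1/0.648) = 15.238^1.543 ≈ 66.91 mb.
P_c ≤ 1011 − 66.91 = 944.09, so the highest integer P_c is 944 mb.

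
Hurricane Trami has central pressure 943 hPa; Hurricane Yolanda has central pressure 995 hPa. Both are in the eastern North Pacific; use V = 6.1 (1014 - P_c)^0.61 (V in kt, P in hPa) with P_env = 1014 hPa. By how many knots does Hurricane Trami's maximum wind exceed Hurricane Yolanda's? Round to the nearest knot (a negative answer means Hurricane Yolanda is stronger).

Hurricane Trami: ΔP = 71; V ≈ 6.1 × 71^0.61 ≈ 82.15 kt.
Hurricane Yolanda: ΔP = 19; V ≈ 6.1 × 19^0.61 ≈ 36.76 kt.
Difference ≈ 82.15 − 36.76 = 45.39 → 45 kt.

45 kt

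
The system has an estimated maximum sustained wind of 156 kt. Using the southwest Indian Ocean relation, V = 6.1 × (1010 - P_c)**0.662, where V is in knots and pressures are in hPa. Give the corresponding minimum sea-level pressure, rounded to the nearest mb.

ΔP = (V / 6.1)^(1/0.662) = (156/6.1)^1.511.
156/6.1 = 25.574; 25.574^1.511 ≈ 133.84 mb.
P_c = 1010 − 133.84 = 876.16 ≈ 876 mb.

876 mb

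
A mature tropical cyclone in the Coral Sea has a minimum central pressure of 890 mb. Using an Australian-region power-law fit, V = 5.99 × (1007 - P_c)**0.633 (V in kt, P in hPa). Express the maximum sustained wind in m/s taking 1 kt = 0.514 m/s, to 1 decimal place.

62.7 m/s

ΔP = 1007 − 890 = 117 mb.
V ≈ 5.99 × 117^0.633 = 5.99 × 20.378 ≈ 122.064 kt.
122.064 × 0.514 ≈ 62.74 m/s → 62.7 m/s.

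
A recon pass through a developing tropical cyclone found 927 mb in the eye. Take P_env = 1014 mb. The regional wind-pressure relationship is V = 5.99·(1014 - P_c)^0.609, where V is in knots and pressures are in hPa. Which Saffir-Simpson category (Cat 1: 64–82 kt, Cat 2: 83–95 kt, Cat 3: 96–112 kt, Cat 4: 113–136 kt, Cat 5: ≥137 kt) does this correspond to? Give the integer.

2

ΔP = 1014 − 927 = 87 mb.
V ≈ 5.99 × 87^0.609 = 5.99 × 15.18 ≈ 91 kt.
91 kt falls in the Category 2 band.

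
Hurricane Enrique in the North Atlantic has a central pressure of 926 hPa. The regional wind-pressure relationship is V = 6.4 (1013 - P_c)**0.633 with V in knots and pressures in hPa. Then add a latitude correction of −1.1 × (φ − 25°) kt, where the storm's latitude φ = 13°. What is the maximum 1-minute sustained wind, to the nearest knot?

121 kt

ΔP = 1013 − 926 = 87 hPa.
87^0.633 ≈ 16.893.
V ≈ 6.4 × 16.893 ≈ 108.1 kt.
Latitude correction: −1.1 × (13 − 25) = 13.2 kt.
Corrected V ≈ 121.3 kt → 121 kt.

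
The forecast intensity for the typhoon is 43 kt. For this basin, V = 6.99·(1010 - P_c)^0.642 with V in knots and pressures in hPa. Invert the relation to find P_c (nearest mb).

ΔP = (V / 6.99)^(1/0.642) = (43/6.99)^1.558.
43/6.99 = 6.152; 6.152^1.558 ≈ 16.94 mb.
P_c = 1010 − 16.94 = 993.06 ≈ 993 mb.

993 mb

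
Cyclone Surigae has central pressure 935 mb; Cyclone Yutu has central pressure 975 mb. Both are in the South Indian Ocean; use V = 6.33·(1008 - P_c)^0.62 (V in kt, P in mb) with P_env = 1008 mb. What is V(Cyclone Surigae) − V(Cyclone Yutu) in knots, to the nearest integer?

35 kt

Cyclone Surigae: ΔP = 73; V ≈ 6.33 × 73^0.62 ≈ 90.50 kt.
Cyclone Yutu: ΔP = 33; V ≈ 6.33 × 33^0.62 ≈ 55.32 kt.
Difference ≈ 90.50 − 55.32 = 35.18 → 35 kt.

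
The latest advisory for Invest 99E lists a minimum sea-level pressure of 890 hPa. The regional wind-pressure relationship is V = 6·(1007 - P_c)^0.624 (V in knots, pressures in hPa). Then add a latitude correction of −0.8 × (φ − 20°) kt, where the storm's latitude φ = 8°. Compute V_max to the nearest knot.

ΔP = 1007 − 890 = 117 hPa.
117^0.624 ≈ 19.523.
V ≈ 6 × 19.523 ≈ 117.1 kt.
Latitude correction: −0.8 × (8 − 20) = 9.6 kt.
Corrected V ≈ 126.7 kt → 127 kt.

127 kt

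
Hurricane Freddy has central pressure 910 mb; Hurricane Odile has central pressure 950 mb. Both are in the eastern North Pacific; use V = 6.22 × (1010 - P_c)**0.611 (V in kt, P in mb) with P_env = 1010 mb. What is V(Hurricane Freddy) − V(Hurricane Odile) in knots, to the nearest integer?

28 kt

Hurricane Freddy: ΔP = 100; V ≈ 6.22 × 100^0.611 ≈ 103.70 kt.
Hurricane Odile: ΔP = 60; V ≈ 6.22 × 60^0.611 ≈ 75.90 kt.
Difference ≈ 103.70 − 75.90 = 27.80 → 28 kt.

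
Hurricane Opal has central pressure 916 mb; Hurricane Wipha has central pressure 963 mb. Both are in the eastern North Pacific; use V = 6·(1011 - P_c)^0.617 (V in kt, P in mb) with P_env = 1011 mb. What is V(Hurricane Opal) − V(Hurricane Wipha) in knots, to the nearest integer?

Hurricane Opal: ΔP = 95; V ≈ 6 × 95^0.617 ≈ 99.63 kt.
Hurricane Wipha: ΔP = 48; V ≈ 6 × 48^0.617 ≈ 65.38 kt.
Difference ≈ 99.63 − 65.38 = 34.25 → 34 kt.

34 kt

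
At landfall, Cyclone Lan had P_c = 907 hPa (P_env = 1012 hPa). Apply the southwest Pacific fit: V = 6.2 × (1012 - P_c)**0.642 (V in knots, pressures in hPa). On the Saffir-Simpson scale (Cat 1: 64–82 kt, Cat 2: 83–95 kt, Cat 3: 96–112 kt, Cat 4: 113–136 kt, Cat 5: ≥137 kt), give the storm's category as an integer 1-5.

4

ΔP = 1012 − 907 = 105 hPa.
V ≈ 6.2 × 105^0.642 = 6.2 × 19.84 ≈ 123 kt.
123 kt falls in the Category 4 band.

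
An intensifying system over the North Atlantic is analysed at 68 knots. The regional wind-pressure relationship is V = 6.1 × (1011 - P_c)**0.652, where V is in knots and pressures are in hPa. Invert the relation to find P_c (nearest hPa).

971 hPa

ΔP = (V / 6.1)^(1/0.652) = (68/6.1)^1.534.
68/6.1 = 11.148; 11.148^1.534 ≈ 40.37 hPa.
P_c = 1011 − 40.37 = 970.63 ≈ 971 hPa.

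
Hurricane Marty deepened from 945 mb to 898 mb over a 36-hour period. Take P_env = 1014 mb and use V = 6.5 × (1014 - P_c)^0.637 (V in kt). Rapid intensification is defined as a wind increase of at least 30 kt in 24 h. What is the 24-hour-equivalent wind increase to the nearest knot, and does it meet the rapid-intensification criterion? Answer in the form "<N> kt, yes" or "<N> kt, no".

25 kt, no

V₁: ΔP = 69, V ≈ 6.5 × 69^0.637 ≈ 96.44 kt.
V₂: ΔP = 116, V ≈ 6.5 × 116^0.637 ≈ 134.27 kt.
ΔV over 36 h = 37.83 kt → 24 h equivalent = 37.83 × 24/36 ≈ 25.22 kt.
25 kt < 30 kt ⇒ not rapid intensification.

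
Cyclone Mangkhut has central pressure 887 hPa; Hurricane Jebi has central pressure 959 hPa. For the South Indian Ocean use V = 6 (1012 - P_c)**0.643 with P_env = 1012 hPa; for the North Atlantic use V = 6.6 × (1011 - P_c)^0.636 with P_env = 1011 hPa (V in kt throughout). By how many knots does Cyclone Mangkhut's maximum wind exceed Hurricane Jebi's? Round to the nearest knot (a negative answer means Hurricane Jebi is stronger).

Cyclone Mangkhut: ΔP = 125; V ≈ 6 × 125^0.643 ≈ 133.80 kt.
Hurricane Jebi: ΔP = 52; V ≈ 6.6 × 52^0.636 ≈ 81.46 kt.
Difference ≈ 133.80 − 81.46 = 52.34 → 52 kt.

52 kt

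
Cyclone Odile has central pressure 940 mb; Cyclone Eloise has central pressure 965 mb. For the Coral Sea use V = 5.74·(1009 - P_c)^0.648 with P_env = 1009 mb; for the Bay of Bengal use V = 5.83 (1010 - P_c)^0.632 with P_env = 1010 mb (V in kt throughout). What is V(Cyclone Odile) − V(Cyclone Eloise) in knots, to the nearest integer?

Cyclone Odile: ΔP = 69; V ≈ 5.74 × 69^0.648 ≈ 89.22 kt.
Cyclone Eloise: ΔP = 45; V ≈ 5.83 × 45^0.632 ≈ 64.64 kt.
Difference ≈ 89.22 − 64.64 = 24.58 → 25 kt.

25 kt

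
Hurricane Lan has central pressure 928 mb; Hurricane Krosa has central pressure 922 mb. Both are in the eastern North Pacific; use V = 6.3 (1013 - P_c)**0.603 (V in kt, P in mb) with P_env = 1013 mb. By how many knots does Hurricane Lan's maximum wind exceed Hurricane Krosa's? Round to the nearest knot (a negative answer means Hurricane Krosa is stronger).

-4 kt

Hurricane Lan: ΔP = 85; V ≈ 6.3 × 85^0.603 ≈ 91.79 kt.
Hurricane Krosa: ΔP = 91; V ≈ 6.3 × 91^0.603 ≈ 95.64 kt.
Difference ≈ 91.79 − 95.64 = -3.85 → -4 kt.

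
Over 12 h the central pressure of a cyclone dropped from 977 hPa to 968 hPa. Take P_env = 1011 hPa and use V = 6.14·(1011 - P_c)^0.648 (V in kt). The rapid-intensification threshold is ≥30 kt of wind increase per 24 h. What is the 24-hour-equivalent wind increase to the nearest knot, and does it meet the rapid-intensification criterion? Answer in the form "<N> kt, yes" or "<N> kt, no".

V₁: ΔP = 34, V ≈ 6.14 × 34^0.648 ≈ 60.33 kt.
V₂: ΔP = 43, V ≈ 6.14 × 43^0.648 ≈ 70.25 kt.
ΔV over 12 h = 9.92 kt → 24 h equivalent = 9.92 × 24/12 ≈ 19.84 kt.
20 kt < 30 kt ⇒ not rapid intensification.

20 kt, no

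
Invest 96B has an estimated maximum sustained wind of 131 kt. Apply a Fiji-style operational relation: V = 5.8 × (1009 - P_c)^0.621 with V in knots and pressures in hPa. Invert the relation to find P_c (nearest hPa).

858 hPa

ΔP = (V / 5.8)^(1/0.621) = (131/5.8)^1.610.
131/5.8 = 22.586; 22.586^1.610 ≈ 151.39 hPa.
P_c = 1009 − 151.39 = 857.61 ≈ 858 hPa.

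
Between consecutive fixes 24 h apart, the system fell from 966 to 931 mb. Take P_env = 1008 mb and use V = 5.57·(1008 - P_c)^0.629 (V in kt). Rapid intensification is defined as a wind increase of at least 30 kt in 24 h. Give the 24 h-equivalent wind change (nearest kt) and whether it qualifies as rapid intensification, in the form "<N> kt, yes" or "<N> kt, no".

27 kt, no

V₁: ΔP = 42, V ≈ 5.57 × 42^0.629 ≈ 58.46 kt.
V₂: ΔP = 77, V ≈ 5.57 × 77^0.629 ≈ 85.60 kt.
ΔV over 24 h = 27.14 kt → 24 h equivalent = 27.14 × 24/24 ≈ 27.14 kt.
27 kt < 30 kt ⇒ not rapid intensification.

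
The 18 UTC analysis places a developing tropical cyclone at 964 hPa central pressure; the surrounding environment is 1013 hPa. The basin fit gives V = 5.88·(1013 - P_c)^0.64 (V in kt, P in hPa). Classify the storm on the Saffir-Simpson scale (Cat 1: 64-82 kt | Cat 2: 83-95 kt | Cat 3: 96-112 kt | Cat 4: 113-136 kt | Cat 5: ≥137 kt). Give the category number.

1

ΔP = 1013 − 964 = 49 hPa.
V ≈ 5.88 × 49^0.64 = 5.88 × 12.07 ≈ 71 kt.
71 kt falls in the Category 1 band.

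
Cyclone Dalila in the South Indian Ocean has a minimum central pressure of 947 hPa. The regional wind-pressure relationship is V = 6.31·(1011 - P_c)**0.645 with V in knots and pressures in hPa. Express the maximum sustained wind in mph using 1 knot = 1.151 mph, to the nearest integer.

ΔP = 1011 − 947 = 64 hPa.
V ≈ 6.31 × 64^0.645 = 6.31 × 14.621 ≈ 92.260 kt.
92.260 × 1.151 ≈ 106.19 mph → 106 mph.

106 mph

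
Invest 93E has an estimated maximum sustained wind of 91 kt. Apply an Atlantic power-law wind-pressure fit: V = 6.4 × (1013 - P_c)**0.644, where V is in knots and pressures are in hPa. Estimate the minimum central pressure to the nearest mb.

ΔP = (V / 6.4)^(1/0.644) = (91/6.4)^1.553.
91/6.4 = 14.219; 14.219^1.553 ≈ 61.68 mb.
P_c = 1013 − 61.68 = 951.32 ≈ 951 mb.

951 mb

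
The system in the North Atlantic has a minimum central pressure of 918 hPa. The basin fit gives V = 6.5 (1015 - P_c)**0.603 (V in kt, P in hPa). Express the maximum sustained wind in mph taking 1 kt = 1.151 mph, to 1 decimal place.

ΔP = 1015 − 918 = 97 hPa.
V ≈ 6.5 × 97^0.603 = 6.5 × 15.777 ≈ 102.550 kt.
102.550 × 1.151 ≈ 118.04 mph → 118.0 mph.

118.0 mph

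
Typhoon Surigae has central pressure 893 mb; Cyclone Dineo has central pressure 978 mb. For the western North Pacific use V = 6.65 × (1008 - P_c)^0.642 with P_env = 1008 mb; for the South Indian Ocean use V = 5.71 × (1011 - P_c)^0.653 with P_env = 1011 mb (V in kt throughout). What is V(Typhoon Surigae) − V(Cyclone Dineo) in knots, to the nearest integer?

Typhoon Surigae: ΔP = 115; V ≈ 6.65 × 115^0.642 ≈ 139.89 kt.
Cyclone Dineo: ΔP = 33; V ≈ 5.71 × 33^0.653 ≈ 56.00 kt.
Difference ≈ 139.89 − 56.00 = 83.89 → 84 kt.

84 kt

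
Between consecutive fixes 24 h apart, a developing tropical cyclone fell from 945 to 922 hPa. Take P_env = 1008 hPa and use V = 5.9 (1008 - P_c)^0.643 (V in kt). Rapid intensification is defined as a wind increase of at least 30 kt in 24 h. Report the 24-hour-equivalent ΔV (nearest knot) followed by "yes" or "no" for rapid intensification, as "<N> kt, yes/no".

V₁: ΔP = 63, V ≈ 5.9 × 63^0.643 ≈ 84.69 kt.
V₂: ΔP = 86, V ≈ 5.9 × 86^0.643 ≈ 103.45 kt.
ΔV over 24 h = 18.76 kt → 24 h equivalent = 18.76 × 24/24 ≈ 18.76 kt.
19 kt < 30 kt ⇒ not rapid intensification.

19 kt, no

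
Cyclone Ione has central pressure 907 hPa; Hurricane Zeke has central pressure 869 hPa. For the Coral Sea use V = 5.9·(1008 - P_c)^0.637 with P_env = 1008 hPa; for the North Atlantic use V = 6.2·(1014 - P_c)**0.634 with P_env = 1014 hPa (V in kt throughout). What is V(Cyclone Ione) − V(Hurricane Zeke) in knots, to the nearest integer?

-34 kt

Cyclone Ione: ΔP = 101; V ≈ 5.9 × 101^0.637 ≈ 111.58 kt.
Hurricane Zeke: ΔP = 145; V ≈ 6.2 × 145^0.634 ≈ 145.45 kt.
Difference ≈ 111.58 − 145.45 = -33.87 → -34 kt.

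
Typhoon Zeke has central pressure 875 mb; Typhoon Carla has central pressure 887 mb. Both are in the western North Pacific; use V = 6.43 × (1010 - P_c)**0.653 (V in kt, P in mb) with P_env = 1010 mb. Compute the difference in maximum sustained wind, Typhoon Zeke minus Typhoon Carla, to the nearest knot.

9 kt

Typhoon Zeke: ΔP = 135; V ≈ 6.43 × 135^0.653 ≈ 158.24 kt.
Typhoon Carla: ΔP = 123; V ≈ 6.43 × 123^0.653 ≈ 148.91 kt.
Difference ≈ 158.24 − 148.91 = 9.33 → 9 kt.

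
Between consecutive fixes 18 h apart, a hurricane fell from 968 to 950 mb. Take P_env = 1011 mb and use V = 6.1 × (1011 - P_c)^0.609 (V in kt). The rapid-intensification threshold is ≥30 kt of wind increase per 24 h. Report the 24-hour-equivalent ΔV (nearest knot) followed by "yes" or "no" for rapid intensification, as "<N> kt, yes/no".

V₁: ΔP = 43, V ≈ 6.1 × 43^0.609 ≈ 60.27 kt.
V₂: ΔP = 61, V ≈ 6.1 × 61^0.609 ≈ 74.58 kt.
ΔV over 18 h = 14.31 kt → 24 h equivalent = 14.31 × 24/18 ≈ 19.08 kt.
19 kt < 30 kt ⇒ not rapid intensification.

19 kt, no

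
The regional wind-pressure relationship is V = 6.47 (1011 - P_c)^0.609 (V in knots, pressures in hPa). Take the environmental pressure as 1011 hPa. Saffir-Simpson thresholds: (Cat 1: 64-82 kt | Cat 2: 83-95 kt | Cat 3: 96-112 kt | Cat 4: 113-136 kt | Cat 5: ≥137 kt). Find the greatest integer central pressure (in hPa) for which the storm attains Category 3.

927 hPa

Category 3 begins at V = 96 kt.
Required ΔP = (96/6.47)^(1/0.609) = 14.838^1.642 ≈ 83.84 hPa.
P_c ≤ 1011 − 83.84 = 927.16, so the highest integer P_c is 927 hPa.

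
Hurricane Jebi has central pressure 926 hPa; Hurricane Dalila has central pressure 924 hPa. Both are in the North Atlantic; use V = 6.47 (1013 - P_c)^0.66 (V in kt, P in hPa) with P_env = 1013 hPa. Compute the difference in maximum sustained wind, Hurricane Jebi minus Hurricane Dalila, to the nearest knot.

Hurricane Jebi: ΔP = 87; V ≈ 6.47 × 87^0.66 ≈ 123.31 kt.
Hurricane Dalila: ΔP = 89; V ≈ 6.47 × 89^0.66 ≈ 125.17 kt.
Difference ≈ 123.31 − 125.17 = -1.86 → -2 kt.

-2 kt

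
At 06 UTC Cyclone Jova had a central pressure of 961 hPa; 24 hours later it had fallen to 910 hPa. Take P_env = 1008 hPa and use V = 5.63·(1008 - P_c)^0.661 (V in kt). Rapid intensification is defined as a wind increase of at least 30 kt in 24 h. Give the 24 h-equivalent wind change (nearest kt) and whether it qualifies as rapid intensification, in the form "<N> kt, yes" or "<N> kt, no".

V₁: ΔP = 47, V ≈ 5.63 × 47^0.661 ≈ 71.74 kt.
V₂: ΔP = 98, V ≈ 5.63 × 98^0.661 ≈ 116.60 kt.
ΔV over 24 h = 44.86 kt → 24 h equivalent = 44.86 × 24/24 ≈ 44.86 kt.
45 kt ≥ 30 kt ⇒ rapid intensification.

45 kt, yes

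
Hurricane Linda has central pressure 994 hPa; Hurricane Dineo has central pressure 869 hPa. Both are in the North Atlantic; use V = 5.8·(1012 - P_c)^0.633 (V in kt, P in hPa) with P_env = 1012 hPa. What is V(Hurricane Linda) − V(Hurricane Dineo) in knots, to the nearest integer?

Hurricane Linda: ΔP = 18; V ≈ 5.8 × 18^0.633 ≈ 36.14 kt.
Hurricane Dineo: ΔP = 143; V ≈ 5.8 × 143^0.633 ≈ 134.20 kt.
Difference ≈ 36.14 − 134.20 = -98.06 → -98 kt.

-98 kt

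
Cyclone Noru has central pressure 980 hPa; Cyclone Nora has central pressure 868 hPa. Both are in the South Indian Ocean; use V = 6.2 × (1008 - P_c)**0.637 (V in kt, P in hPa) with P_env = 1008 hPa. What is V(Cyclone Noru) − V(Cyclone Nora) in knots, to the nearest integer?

Cyclone Noru: ΔP = 28; V ≈ 6.2 × 28^0.637 ≈ 51.79 kt.
Cyclone Nora: ΔP = 140; V ≈ 6.2 × 140^0.637 ≈ 144.37 kt.
Difference ≈ 51.79 − 144.37 = -92.58 → -93 kt.

-93 kt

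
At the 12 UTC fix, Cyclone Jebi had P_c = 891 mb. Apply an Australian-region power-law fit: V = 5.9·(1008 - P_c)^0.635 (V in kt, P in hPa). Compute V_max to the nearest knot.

ΔP = 1008 − 891 = 117 mb.
117^0.635 ≈ 20.573.
V ≈ 5.9 × 20.573 ≈ 121.4 kt.

121 kt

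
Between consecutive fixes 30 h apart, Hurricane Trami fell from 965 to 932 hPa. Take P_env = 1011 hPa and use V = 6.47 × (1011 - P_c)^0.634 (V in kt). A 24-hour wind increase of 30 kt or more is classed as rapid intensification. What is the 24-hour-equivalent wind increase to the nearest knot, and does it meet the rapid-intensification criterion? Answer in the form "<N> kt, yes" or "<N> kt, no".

V₁: ΔP = 46, V ≈ 6.47 × 46^0.634 ≈ 73.30 kt.
V₂: ΔP = 79, V ≈ 6.47 × 79^0.634 ≈ 103.28 kt.
ΔV over 30 h = 29.98 kt → 24 h equivalent = 29.98 × 24/30 ≈ 23.98 kt.
24 kt < 30 kt ⇒ not rapid intensification.

24 kt, no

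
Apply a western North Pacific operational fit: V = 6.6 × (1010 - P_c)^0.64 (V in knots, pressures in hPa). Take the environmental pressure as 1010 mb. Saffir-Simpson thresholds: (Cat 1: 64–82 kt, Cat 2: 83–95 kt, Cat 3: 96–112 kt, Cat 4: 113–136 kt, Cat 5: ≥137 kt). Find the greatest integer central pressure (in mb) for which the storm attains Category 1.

Category 1 begins at V = 64 kt.
Required ΔP = (64/6.6)^(1/0.64) = 9.697^1.562 ≈ 34.80 mb.
P_c ≤ 1010 − 34.80 = 975.20, so the highest integer P_c is 975 mb.

975 mb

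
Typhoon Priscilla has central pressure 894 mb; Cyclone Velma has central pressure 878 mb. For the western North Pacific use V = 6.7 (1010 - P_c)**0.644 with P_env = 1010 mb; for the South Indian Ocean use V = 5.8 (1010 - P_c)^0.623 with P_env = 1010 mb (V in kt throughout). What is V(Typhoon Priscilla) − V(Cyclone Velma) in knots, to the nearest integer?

22 kt

Typhoon Priscilla: ΔP = 116; V ≈ 6.7 × 116^0.644 ≈ 143.08 kt.
Cyclone Velma: ΔP = 132; V ≈ 5.8 × 132^0.623 ≈ 121.49 kt.
Difference ≈ 143.08 − 121.49 = 21.59 → 22 kt.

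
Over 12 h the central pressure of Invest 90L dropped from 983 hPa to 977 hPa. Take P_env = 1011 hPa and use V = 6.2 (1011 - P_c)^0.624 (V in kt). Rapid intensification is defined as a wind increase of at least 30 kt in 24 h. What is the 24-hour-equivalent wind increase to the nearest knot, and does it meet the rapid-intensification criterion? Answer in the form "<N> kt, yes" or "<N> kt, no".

13 kt, no

V₁: ΔP = 28, V ≈ 6.2 × 28^0.624 ≈ 49.59 kt.
V₂: ΔP = 34, V ≈ 6.2 × 34^0.624 ≈ 55.98 kt.
ΔV over 12 h = 6.39 kt → 24 h equivalent = 6.39 × 24/12 ≈ 12.78 kt.
13 kt < 30 kt ⇒ not rapid intensification.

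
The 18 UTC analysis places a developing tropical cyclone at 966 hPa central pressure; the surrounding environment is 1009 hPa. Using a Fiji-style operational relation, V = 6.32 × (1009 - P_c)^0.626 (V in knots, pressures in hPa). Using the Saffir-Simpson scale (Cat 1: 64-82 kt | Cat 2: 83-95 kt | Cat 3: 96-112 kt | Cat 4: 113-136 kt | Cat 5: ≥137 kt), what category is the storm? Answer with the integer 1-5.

1

ΔP = 1009 − 966 = 43 hPa.
V ≈ 6.32 × 43^0.626 = 6.32 × 10.53 ≈ 67 kt.
67 kt falls in the Category 1 band.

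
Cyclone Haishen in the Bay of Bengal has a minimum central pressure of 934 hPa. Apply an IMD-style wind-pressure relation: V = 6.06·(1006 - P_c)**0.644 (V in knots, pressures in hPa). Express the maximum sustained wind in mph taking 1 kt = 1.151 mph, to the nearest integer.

110 mph

ΔP = 1006 − 934 = 72 hPa.
V ≈ 6.06 × 72^0.644 = 6.06 × 15.708 ≈ 95.191 kt.
95.191 × 1.151 ≈ 109.56 mph → 110 mph.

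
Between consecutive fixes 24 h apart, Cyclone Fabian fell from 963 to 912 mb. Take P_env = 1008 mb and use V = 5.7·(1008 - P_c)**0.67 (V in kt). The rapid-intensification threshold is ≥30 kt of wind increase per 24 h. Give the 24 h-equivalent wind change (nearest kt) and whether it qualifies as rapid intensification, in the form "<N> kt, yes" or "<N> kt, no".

48 kt, yes

V₁: ΔP = 45, V ≈ 5.7 × 45^0.67 ≈ 73.03 kt.
V₂: ΔP = 96, V ≈ 5.7 × 96^0.67 ≈ 121.34 kt.
ΔV over 24 h = 48.31 kt → 24 h equivalent = 48.31 × 24/24 ≈ 48.31 kt.
48 kt ≥ 30 kt ⇒ rapid intensification.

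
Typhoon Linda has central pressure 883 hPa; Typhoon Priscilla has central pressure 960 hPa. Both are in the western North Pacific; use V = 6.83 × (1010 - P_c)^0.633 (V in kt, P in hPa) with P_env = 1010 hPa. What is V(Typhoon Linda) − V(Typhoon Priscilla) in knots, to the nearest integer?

65 kt

Typhoon Linda: ΔP = 127; V ≈ 6.83 × 127^0.633 ≈ 146.60 kt.
Typhoon Priscilla: ΔP = 50; V ≈ 6.83 × 50^0.633 ≈ 81.26 kt.
Difference ≈ 146.60 − 81.26 = 65.34 → 65 kt.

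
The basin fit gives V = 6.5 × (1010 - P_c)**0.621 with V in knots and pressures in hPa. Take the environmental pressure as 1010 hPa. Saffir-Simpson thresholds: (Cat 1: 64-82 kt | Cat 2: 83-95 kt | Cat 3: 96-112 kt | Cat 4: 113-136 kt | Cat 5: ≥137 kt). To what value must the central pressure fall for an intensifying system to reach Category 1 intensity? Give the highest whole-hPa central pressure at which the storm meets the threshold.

Category 1 begins at V = 64 kt.
Required ΔP = (64/6.5)^(1/0.621) = 9.846^1.610 ≈ 39.76 hPa.
P_c ≤ 1010 − 39.76 = 970.24, so the highest integer P_c is 970 hPa.

970 hPa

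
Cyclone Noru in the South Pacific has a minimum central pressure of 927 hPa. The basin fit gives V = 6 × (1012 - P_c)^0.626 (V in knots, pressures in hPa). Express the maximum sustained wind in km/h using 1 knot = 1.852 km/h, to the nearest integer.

ΔP = 1012 − 927 = 85 hPa.
V ≈ 6 × 85^0.626 = 6 × 16.137 ≈ 96.821 kt.
96.821 × 1.852 ≈ 179.31 km/h → 179 km/h.

179 km/h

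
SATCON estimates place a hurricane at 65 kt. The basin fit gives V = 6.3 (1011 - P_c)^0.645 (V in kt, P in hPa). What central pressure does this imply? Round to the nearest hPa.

974 hPa

ΔP = (V / 6.3)^(1/0.645) = (65/6.3)^1.550.
65/6.3 = 10.317; 10.317^1.550 ≈ 37.28 hPa.
P_c = 1011 − 37.28 = 973.72 ≈ 974 hPa.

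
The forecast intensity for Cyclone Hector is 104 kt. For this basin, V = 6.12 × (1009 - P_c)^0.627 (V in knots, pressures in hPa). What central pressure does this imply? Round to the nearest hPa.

917 hPa

ΔP = (V / 6.12)^(1/0.627) = (104/6.12)^1.595.
104/6.12 = 16.993; 16.993^1.595 ≈ 91.66 hPa.
P_c = 1009 − 91.66 = 917.34 ≈ 917 hPa.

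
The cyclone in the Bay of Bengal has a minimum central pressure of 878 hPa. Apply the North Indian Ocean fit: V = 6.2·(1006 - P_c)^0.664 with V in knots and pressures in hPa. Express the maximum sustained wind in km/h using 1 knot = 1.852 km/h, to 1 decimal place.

287.9 km/h

ΔP = 1006 − 878 = 128 hPa.
V ≈ 6.2 × 128^0.664 = 6.2 × 25.072 ≈ 155.446 kt.
155.446 × 1.852 ≈ 287.89 km/h → 287.9 km/h.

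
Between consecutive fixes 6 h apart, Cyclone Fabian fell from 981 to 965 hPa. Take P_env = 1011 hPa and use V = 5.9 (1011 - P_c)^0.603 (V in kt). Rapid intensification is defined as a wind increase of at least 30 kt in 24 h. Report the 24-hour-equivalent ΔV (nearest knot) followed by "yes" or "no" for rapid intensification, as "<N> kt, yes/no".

54 kt, yes

V₁: ΔP = 30, V ≈ 5.9 × 30^0.603 ≈ 45.87 kt.
V₂: ΔP = 46, V ≈ 5.9 × 46^0.603 ≈ 59.36 kt.
ΔV over 6 h = 13.49 kt → 24 h equivalent = 13.49 × 24/6 ≈ 53.96 kt.
54 kt ≥ 30 kt ⇒ rapid intensification.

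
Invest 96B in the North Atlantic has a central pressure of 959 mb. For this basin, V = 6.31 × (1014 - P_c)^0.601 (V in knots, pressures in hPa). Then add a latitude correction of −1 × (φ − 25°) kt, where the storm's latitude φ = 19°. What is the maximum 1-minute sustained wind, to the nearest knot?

76 kt

ΔP = 1014 − 959 = 55 mb.
55^0.601 ≈ 11.116.
V ≈ 6.31 × 11.116 ≈ 70.1 kt.
Latitude correction: −1 × (19 − 25) = 6 kt.
Corrected V ≈ 76.1 kt → 76 kt.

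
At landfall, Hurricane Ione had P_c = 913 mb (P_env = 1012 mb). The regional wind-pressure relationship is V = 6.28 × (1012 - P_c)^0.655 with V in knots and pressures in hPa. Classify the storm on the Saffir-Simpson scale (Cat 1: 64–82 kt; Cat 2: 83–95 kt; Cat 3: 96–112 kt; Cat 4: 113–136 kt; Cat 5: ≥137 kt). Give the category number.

4

ΔP = 1012 − 913 = 99 mb.
V ≈ 6.28 × 99^0.655 = 6.28 × 20.28 ≈ 127 kt.
127 kt falls in the Category 4 band.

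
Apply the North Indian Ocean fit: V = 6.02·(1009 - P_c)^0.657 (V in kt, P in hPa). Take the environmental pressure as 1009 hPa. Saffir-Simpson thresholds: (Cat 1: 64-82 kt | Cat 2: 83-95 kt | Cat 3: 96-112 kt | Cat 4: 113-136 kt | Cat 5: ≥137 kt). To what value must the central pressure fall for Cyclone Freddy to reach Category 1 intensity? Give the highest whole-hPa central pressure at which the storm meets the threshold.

972 hPa

Category 1 begins at V = 64 kt.
Required ΔP = (64/6.02)^(1/0.657) = 10.631^1.522 ≈ 36.52 hPa.
P_c ≤ 1009 − 36.52 = 972.48, so the highest integer P_c is 972 hPa.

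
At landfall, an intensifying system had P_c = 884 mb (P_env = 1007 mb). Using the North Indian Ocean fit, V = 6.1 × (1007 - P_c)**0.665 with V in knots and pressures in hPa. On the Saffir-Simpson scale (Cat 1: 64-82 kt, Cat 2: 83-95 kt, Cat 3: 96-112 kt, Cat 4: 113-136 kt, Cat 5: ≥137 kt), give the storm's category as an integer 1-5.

ΔP = 1007 − 884 = 123 mb.
V ≈ 6.1 × 123^0.665 = 6.1 × 24.54 ≈ 150 kt.
150 kt falls in the Category 5 band.

5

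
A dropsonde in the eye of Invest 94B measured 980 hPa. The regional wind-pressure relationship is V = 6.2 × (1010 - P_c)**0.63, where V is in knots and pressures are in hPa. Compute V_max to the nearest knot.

53 kt

ΔP = 1010 − 980 = 30 hPa.
30^0.63 ≈ 8.523.
V ≈ 6.2 × 8.523 ≈ 52.8 kt.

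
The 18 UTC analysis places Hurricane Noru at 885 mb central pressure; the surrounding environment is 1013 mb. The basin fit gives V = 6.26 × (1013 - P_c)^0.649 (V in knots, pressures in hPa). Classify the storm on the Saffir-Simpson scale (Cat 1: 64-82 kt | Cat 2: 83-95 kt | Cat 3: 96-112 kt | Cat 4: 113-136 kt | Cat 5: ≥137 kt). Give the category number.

ΔP = 1013 − 885 = 128 mb.
V ≈ 6.26 × 128^0.649 = 6.26 × 23.31 ≈ 146 kt.
146 kt falls in the Category 5 band.

5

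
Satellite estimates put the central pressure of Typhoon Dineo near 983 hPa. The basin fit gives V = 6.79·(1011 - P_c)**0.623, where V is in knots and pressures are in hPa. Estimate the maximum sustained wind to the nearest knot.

54 kt

ΔP = 1011 − 983 = 28 hPa.
28^0.623 ≈ 7.972.
V ≈ 6.79 × 7.972 ≈ 54.1 kt.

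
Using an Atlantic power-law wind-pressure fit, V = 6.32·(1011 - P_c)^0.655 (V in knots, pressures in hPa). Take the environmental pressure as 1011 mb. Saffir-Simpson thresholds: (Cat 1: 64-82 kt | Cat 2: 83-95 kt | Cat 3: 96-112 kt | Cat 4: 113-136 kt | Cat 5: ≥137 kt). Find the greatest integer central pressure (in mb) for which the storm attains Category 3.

Category 3 begins at V = 96 kt.
Required ΔP = (96/6.32)^(1/0.655) = 15.190^1.527 ≈ 63.66 mb.
P_c ≤ 1011 − 63.66 = 947.34, so the highest integer P_c is 947 mb.

947 mb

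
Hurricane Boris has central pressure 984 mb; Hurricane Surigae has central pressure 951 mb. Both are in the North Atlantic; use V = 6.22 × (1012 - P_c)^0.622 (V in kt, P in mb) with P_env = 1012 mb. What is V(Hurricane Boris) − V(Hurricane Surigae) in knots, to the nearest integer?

Hurricane Boris: ΔP = 28; V ≈ 6.22 × 28^0.622 ≈ 49.42 kt.
Hurricane Surigae: ΔP = 61; V ≈ 6.22 × 61^0.622 ≈ 80.22 kt.
Difference ≈ 49.42 − 80.22 = -30.80 → -31 kt.

-31 kt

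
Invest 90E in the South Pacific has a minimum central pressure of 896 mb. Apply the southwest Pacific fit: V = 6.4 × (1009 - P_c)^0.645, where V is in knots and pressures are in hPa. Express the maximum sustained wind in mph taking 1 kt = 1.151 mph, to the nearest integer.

ΔP = 1009 − 896 = 113 mb.
V ≈ 6.4 × 113^0.645 = 6.4 × 21.098 ≈ 135.025 kt.
135.025 × 1.151 ≈ 155.41 mph → 155 mph.

155 mph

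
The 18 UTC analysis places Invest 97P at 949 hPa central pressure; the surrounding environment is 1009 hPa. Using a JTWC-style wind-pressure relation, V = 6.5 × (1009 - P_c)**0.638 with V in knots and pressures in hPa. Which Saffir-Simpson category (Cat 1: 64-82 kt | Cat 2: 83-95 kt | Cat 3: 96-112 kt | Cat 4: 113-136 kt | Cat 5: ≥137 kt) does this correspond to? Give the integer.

ΔP = 1009 − 949 = 60 hPa.
V ≈ 6.5 × 60^0.638 = 6.5 × 13.63 ≈ 89 kt.
89 kt falls in the Category 2 band.

2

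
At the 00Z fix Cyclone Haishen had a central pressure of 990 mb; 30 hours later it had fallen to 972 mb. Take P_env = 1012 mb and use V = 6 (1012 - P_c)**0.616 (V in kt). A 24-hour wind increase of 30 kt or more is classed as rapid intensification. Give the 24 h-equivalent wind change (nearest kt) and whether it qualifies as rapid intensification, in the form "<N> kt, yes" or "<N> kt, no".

V₁: ΔP = 22, V ≈ 6 × 22^0.616 ≈ 40.28 kt.
V₂: ΔP = 40, V ≈ 6 × 40^0.616 ≈ 58.21 kt.
ΔV over 30 h = 17.93 kt → 24 h equivalent = 17.93 × 24/30 ≈ 14.34 kt.
14 kt < 30 kt ⇒ not rapid intensification.

14 kt, no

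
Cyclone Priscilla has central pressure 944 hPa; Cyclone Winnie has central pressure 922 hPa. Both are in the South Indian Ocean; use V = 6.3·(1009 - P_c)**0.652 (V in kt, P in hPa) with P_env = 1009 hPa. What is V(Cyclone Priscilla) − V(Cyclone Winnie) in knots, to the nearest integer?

Cyclone Priscilla: ΔP = 65; V ≈ 6.3 × 65^0.652 ≈ 95.80 kt.
Cyclone Winnie: ΔP = 87; V ≈ 6.3 × 87^0.652 ≈ 115.85 kt.
Difference ≈ 95.80 − 115.85 = -20.05 → -20 kt.

-20 kt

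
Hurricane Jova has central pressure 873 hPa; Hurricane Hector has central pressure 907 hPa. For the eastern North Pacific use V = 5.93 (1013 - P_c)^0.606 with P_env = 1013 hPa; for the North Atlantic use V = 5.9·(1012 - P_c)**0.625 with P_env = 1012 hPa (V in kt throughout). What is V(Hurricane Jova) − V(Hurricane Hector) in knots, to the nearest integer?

10 kt

Hurricane Jova: ΔP = 140; V ≈ 5.93 × 140^0.606 ≈ 118.47 kt.
Hurricane Hector: ΔP = 105; V ≈ 5.9 × 105^0.625 ≈ 108.17 kt.
Difference ≈ 118.47 − 108.17 = 10.30 → 10 kt.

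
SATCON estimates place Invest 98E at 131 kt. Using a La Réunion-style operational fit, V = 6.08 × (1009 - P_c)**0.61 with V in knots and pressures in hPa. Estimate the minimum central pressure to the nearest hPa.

856 hPa

ΔP = (V / 6.08)^(1/0.61) = (131/6.08)^1.639.
131/6.08 = 21.546; 21.546^1.639 ≈ 153.41 hPa.
P_c = 1009 − 153.41 = 855.59 ≈ 856 hPa.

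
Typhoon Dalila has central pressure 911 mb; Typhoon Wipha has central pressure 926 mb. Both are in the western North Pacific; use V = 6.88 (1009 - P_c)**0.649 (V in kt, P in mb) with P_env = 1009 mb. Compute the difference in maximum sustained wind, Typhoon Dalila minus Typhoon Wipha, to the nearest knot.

14 kt

Typhoon Dalila: ΔP = 98; V ≈ 6.88 × 98^0.649 ≈ 134.86 kt.
Typhoon Wipha: ΔP = 83; V ≈ 6.88 × 83^0.649 ≈ 121.08 kt.
Difference ≈ 134.86 − 121.08 = 13.78 → 14 kt.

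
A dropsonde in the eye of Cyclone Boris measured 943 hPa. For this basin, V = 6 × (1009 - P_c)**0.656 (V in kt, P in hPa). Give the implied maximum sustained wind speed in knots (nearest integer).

ΔP = 1009 − 943 = 66 hPa.
66^0.656 ≈ 15.618.
V ≈ 6 × 15.618 ≈ 93.7 kt.

94 kt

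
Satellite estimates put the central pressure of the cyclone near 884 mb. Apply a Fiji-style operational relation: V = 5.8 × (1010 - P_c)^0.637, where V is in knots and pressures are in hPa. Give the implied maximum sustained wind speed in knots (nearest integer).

ΔP = 1010 − 884 = 126 mb.
126^0.637 ≈ 21.774.
V ≈ 5.8 × 21.774 ≈ 126.3 kt.

126 kt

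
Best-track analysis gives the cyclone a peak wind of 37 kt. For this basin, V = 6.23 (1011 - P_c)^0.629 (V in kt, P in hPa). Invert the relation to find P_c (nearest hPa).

994 hPa

ΔP = (V / 6.23)^(1/0.629) = (37/6.23)^1.590.
37/6.23 = 5.939; 5.939^1.590 ≈ 16.99 hPa.
P_c = 1011 − 16.99 = 994.01 ≈ 994 hPa.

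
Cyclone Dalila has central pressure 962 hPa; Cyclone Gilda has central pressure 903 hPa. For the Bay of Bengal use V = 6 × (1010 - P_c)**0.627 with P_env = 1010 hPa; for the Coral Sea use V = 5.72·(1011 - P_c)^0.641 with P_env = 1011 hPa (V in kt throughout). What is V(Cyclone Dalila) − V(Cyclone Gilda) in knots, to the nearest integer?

-47 kt

Cyclone Dalila: ΔP = 48; V ≈ 6 × 48^0.627 ≈ 67.97 kt.
Cyclone Gilda: ΔP = 108; V ≈ 5.72 × 108^0.641 ≈ 115.03 kt.
Difference ≈ 67.97 − 115.03 = -47.06 → -47 kt.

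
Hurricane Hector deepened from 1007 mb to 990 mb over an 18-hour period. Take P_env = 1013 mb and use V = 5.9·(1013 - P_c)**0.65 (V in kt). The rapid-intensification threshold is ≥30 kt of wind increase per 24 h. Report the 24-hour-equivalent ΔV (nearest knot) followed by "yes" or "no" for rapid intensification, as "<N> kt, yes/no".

V₁: ΔP = 6, V ≈ 5.9 × 6^0.65 ≈ 18.91 kt.
V₂: ΔP = 23, V ≈ 5.9 × 23^0.65 ≈ 45.29 kt.
ΔV over 18 h = 26.38 kt → 24 h equivalent = 26.38 × 24/18 ≈ 35.17 kt.
35 kt ≥ 30 kt ⇒ rapid intensification.

35 kt, yes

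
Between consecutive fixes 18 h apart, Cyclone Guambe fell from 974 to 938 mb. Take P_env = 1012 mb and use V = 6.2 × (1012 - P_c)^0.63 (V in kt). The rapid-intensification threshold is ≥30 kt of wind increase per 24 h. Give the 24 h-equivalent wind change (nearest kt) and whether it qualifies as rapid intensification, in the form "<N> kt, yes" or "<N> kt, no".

43 kt, yes

V₁: ΔP = 38, V ≈ 6.2 × 38^0.63 ≈ 61.33 kt.
V₂: ΔP = 74, V ≈ 6.2 × 74^0.63 ≈ 93.33 kt.
ΔV over 18 h = 32.00 kt → 24 h equivalent = 32.00 × 24/18 ≈ 42.67 kt.
43 kt ≥ 30 kt ⇒ rapid intensification.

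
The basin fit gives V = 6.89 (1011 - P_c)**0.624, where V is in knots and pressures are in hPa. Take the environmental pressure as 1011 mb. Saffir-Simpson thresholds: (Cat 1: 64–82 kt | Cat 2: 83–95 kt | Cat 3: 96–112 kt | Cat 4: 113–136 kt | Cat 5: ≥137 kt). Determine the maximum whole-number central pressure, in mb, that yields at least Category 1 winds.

975 mb

Category 1 begins at V = 64 kt.
Required ΔP = (64/6.89)^(1/0.624) = 9.289^1.603 ≈ 35.58 mb.
P_c ≤ 1011 − 35.58 = 975.42, so the highest integer P_c is 975 mb.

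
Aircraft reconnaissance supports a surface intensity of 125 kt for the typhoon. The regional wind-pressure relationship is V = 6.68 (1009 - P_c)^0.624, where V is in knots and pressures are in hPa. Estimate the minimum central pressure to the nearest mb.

900 mb

ΔP = (V / 6.68)^(1/0.624) = (125/6.68)^1.603.
125/6.68 = 18.713; 18.713^1.603 ≈ 109.31 mb.
P_c = 1009 − 109.31 = 899.69 ≈ 900 mb.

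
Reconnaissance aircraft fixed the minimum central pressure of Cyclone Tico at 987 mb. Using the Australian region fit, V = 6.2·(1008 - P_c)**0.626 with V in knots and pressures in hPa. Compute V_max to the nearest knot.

42 kt

ΔP = 1008 − 987 = 21 mb.
21^0.626 ≈ 6.725.
V ≈ 6.2 × 6.725 ≈ 41.7 kt.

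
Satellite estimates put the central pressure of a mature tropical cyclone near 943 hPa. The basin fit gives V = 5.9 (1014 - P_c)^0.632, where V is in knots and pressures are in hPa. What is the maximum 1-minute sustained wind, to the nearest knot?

ΔP = 1014 − 943 = 71 hPa.
71^0.632 ≈ 14.791.
V ≈ 5.9 × 14.791 ≈ 87.3 kt.

87 kt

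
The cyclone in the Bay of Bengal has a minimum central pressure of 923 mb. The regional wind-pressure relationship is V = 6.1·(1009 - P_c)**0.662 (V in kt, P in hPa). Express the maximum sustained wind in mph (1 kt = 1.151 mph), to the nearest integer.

134 mph

ΔP = 1009 − 923 = 86 mb.
V ≈ 6.1 × 86^0.662 = 6.1 × 19.083 ≈ 116.404 kt.
116.404 × 1.151 ≈ 133.98 mph → 134 mph.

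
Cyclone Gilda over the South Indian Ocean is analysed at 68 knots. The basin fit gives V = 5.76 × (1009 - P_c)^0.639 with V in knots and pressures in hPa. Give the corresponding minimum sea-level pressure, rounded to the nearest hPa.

ΔP = (V / 5.76)^(1/0.639) = (68/5.76)^1.565.
68/5.76 = 11.806; 11.806^1.565 ≈ 47.62 hPa.
P_c = 1009 − 47.62 = 961.38 ≈ 961 hPa.

961 hPa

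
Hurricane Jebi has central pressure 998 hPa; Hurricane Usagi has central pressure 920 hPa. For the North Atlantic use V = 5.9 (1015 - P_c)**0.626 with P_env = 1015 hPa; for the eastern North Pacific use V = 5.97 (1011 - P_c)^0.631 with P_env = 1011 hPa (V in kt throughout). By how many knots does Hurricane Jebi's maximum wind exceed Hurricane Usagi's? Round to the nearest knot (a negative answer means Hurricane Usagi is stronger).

-68 kt

Hurricane Jebi: ΔP = 17; V ≈ 5.9 × 17^0.626 ≈ 34.76 kt.
Hurricane Usagi: ΔP = 91; V ≈ 5.97 × 91^0.631 ≈ 102.83 kt.
Difference ≈ 34.76 − 102.83 = -68.07 → -68 kt.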